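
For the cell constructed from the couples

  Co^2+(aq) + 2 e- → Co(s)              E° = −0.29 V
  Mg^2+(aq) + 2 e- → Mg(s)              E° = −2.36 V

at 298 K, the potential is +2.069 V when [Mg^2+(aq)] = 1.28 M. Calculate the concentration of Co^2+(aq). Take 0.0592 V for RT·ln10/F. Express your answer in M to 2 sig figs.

1.2 M

Co²⁺/Co is the cathode (higher E°); E°cell = −0.29 − (−2.36) = +2.07 V with n = 2.
Rearranging E = E° − (0.0592/n)·log Q gives log Q = 2(+2.07 − (+2.069))/0.0592 = 0.034.
The balanced reaction is Co^2+(aq) + Mg(s) → Co(s) + Mg^2+(aq), so Q = [Mg^2+(aq)] / [Co^2+(aq)].
Solving for the unknown gives log [Co^2+(aq)] = 0.073, so [Co^2+(aq)] ≈ 1.2 M.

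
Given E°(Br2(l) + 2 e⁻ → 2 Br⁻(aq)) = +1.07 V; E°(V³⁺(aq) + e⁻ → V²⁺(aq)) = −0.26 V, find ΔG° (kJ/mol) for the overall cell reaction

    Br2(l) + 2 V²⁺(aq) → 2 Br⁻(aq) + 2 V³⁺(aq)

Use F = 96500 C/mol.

In the reaction as written Br2(l) is reduced, so the Br₂/Br⁻ couple is the cathode and V³⁺/V²⁺ is the anode.
E°cell = +1.07 − (−0.26) = +1.33 V; balancing electrons gives n = 2.
ΔG° = −nFE°cell = −(2)(96500)(+1.33) J/mol = −257 kJ/mol.

−257 kJ/mol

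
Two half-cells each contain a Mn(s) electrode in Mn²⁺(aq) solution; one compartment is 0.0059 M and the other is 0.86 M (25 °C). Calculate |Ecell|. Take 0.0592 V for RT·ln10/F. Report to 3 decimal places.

0.064 V

For a concentration cell E°cell = 0, since both electrodes use the same couple.
The compartment with the higher Mn²⁺(aq) concentration (0.86 M) acts as the cathode; ions are reduced there and produced at the dilute (0.0059 M) anode.
With n = 2, Ecell = −(0.0592/2)·log([dilute]/[conc]) = −(0.0592/2)·log(0.0059/0.86) = +0.064 V.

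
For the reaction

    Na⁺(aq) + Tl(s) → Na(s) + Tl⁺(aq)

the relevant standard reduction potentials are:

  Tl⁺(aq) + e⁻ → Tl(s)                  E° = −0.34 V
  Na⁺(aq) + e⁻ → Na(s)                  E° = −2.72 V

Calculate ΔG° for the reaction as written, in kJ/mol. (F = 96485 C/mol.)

+230 kJ/mol

In the reaction as written Na⁺(aq) is reduced, so the Na⁺/Na couple is the cathode and Tl⁺/Tl is the anode.
E°cell = −2.72 − (−0.34) = −2.38 V; balancing electrons gives n = 1.
ΔG° = −nFE°cell = −(1)(96485)(−2.38) J/mol = +230 kJ/mol.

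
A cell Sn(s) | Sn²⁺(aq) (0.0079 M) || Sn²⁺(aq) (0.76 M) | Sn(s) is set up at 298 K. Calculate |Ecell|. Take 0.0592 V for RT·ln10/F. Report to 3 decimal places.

0.059 V

For a concentration cell E°cell = 0, since both electrodes use the same couple.
The compartment with the higher Sn²⁺(aq) concentration (0.76 M) acts as the cathode; ions are reduced there and produced at the dilute (0.0079 M) anode.
With n = 2, Ecell = −(0.0592/2)·log([dilute]/[conc]) = −(0.0592/2)·log(0.0079/0.76) = +0.059 V.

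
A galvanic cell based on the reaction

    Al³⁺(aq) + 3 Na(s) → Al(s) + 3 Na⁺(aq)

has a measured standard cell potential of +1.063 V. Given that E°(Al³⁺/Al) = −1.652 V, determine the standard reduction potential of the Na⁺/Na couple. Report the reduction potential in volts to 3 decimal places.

−2.715 V

In the reaction as written the Al³⁺/Al couple is reduced (cathode) and Na⁺/Na is oxidized (anode), so E°cell = E°(Al³⁺/Al) − E°(Na⁺/Na).
E°(Na⁺/Na) = E°(cathode) − E°cell = −1.652 − (+1.063) = −2.715 V.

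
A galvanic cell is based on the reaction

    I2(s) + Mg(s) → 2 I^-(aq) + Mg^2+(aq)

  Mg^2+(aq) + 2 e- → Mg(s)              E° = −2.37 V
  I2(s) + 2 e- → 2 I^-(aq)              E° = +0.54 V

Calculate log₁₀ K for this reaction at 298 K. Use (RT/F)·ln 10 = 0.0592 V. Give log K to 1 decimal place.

The I₂/I⁻ couple is reduced (cathode); E°cell = +0.54 − (−2.37) = +2.91 V with n = 2.
At equilibrium E = 0, so log K = nE°cell / 0.0592 = (2)(+2.91) / 0.0592 = 98.3.

log K = 98.3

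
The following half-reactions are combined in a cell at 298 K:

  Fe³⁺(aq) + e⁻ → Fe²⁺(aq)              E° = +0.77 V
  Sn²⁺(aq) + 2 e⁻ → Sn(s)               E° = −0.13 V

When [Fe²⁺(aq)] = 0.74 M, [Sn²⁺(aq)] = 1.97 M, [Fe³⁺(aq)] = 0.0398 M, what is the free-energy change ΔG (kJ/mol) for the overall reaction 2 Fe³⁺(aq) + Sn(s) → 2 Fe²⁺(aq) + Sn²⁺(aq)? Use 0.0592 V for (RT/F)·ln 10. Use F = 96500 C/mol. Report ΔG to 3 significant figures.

With Fe³⁺/Fe²⁺ reduced at the cathode, E°cell = +0.77 − (−0.13) = +0.90 V and n = 2.
Q = ([Fe²⁺(aq)]^2·[Sn²⁺(aq)]) / [Fe³⁺(aq)]^2 = 681, so log Q = 2.833 and E = +0.90 − (0.0592/2)(2.833) = +0.8161 V.
Then ΔG = −nFE = −2 × 96500 × +0.8161 J/mol = −158 kJ/mol.

−158 kJ/mol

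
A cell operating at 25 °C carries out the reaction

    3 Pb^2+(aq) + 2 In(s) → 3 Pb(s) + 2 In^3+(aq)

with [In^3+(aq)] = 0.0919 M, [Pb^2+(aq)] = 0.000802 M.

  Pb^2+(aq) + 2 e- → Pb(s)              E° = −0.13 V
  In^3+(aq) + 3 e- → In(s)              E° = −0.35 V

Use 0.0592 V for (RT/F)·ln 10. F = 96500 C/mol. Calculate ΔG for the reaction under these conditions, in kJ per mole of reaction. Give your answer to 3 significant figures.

With Pb²⁺/Pb reduced at the cathode, E°cell = −0.13 − (−0.35) = +0.22 V and n = 6.
Q = [In^3+(aq)]^2 / [Pb^2+(aq)]^3 = 1.64×10^7, so log Q = 7.214 and E = +0.22 − (0.0592/6)(7.214) = +0.1488 V.
Finally ΔG = −nFE = −(6)(96500 C/mol)(+0.1488 V) = −86.2 kJ/mol.

−86.2 kJ/mol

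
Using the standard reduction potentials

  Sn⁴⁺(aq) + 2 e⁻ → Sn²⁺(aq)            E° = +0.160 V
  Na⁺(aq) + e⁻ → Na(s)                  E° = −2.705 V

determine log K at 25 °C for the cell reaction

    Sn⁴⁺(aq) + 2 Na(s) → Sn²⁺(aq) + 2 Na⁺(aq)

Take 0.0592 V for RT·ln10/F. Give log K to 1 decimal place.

log K = 96.8

The Sn⁴⁺/Sn²⁺ couple is reduced (cathode); E°cell = +0.160 − (−2.705) = +2.865 V with n = 2.
At equilibrium E = 0, so log K = nE°cell / 0.0592 = (2)(+2.865) / 0.0592 = 96.8.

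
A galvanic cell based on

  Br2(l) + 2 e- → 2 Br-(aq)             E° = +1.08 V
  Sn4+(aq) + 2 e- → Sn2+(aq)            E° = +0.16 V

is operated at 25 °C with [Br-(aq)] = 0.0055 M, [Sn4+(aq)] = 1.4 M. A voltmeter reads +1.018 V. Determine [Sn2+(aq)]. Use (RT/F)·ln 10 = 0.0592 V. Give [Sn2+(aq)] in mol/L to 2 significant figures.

0.087 M

Br₂/Br⁻ is the cathode (higher E°); E°cell = +1.08 − (+0.16) = +0.92 V with n = 2.
Since E = E° − (0.0592/n)·log Q, log Q = n(E° − E)/0.0592 = −3.311.
The balanced reaction is Br2(l) + Sn2+(aq) → 2 Br-(aq) + Sn4+(aq), so Q = ([Br-(aq)]^2·[Sn4+(aq)]) / [Sn2+(aq)].
Substituting the known concentrations and solving, log [Sn2+(aq)] = −1.062 and [Sn2+(aq)] = 0.087 M.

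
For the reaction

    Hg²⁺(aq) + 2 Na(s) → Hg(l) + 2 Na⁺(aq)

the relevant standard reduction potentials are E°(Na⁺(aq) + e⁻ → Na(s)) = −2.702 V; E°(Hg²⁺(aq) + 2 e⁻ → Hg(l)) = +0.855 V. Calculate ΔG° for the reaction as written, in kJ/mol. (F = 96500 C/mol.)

In the reaction as written Hg²⁺(aq) is reduced, so the Hg²⁺/Hg couple is the cathode and Na⁺/Na is the anode.
E°cell = +0.855 − (−2.702) = +3.557 V; balancing electrons gives n = 2.
ΔG° = −nFE°cell = −(2)(96500)(+3.557) J/mol = −687 kJ/mol.

−687 kJ/mol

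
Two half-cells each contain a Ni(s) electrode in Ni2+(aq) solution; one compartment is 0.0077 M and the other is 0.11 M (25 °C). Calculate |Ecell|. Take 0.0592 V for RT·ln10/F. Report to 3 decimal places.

For a concentration cell E°cell = 0, since both electrodes use the same couple.
The compartment with the higher Ni2+(aq) concentration (0.11 M) acts as the cathode; ions are reduced there and produced at the dilute (0.0077 M) anode.
With n = 2, Ecell = −(0.0592/2)·log([dilute]/[conc]) = −(0.0592/2)·log(0.0077/0.11) = +0.034 V.

0.034 V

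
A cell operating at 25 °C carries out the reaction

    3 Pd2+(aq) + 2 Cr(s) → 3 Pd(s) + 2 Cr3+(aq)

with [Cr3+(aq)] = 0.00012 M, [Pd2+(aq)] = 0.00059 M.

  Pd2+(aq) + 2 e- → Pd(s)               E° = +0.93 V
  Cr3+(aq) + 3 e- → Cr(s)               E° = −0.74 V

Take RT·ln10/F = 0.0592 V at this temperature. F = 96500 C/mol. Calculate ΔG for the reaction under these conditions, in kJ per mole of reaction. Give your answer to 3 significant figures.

−956 kJ/mol

With Pd²⁺/Pd reduced at the cathode, E°cell = +0.93 − (−0.74) = +1.67 V and n = 6.
The reaction quotient is [Cr3+(aq)]^2 / [Pd2+(aq)]^3 = 70.1; by Nernst, E = +1.67 − (0.0592/6)(1.846) = +1.6518 V.
ΔG = −nFE = −(6)(96500)(+1.6518) J/mol = −956 kJ/mol.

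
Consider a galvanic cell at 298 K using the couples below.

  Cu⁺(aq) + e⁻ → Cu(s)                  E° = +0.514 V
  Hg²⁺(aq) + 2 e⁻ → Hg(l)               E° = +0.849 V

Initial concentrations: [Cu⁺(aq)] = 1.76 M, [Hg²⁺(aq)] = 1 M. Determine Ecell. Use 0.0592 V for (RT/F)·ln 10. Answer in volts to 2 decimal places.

Since E°(Hg²⁺/Hg) > E°(Cu⁺/Cu), Hg²⁺/Hg serves as the cathode.
The standard potential is +0.849 − (+0.514) = +0.335 V and the balanced reaction transfers n = 2 electrons.
The balanced reaction is Hg²⁺(aq) + 2 Cu(s) → Hg(l) + 2 Cu⁺(aq), so Q = [Cu⁺(aq)]^2 / [Hg²⁺(aq)] = 3.1 and log Q = 0.491.
E = E° − (0.0592/n)·log Q = +0.335 − (0.0592/2)(0.491) = +0.32 V.

+0.32 V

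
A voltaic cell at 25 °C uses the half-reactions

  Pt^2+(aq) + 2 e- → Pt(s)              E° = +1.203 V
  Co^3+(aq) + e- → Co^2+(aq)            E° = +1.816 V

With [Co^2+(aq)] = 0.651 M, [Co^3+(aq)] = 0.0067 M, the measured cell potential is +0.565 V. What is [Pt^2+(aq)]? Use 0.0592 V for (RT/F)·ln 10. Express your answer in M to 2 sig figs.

0.0044 M

The Co³⁺/Co²⁺ couple has the larger reduction potential, so it is the cathode: E°cell = +1.816 − (+1.203) = +0.613 V and n = 2.
From the Nernst equation, log Q = n(E° − E)/0.0592 = 2·(+0.613 − (+0.565))/0.0592 = 1.622.
For 2 Co^3+(aq) + Pt(s) → 2 Co^2+(aq) + Pt^2+(aq), the reaction quotient is Q = ([Co^2+(aq)]^2·[Pt^2+(aq)]) / [Co^3+(aq)]^2.
Solving for the unknown gives log [Pt^2+(aq)] = −2.353, so [Pt^2+(aq)] ≈ 0.0044 M.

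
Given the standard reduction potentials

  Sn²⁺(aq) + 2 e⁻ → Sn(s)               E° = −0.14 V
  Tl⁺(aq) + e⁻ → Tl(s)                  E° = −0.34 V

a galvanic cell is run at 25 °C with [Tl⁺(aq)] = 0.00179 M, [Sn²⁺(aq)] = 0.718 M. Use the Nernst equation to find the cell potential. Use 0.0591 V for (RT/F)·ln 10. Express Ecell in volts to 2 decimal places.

+0.36 V

Since E°(Sn²⁺/Sn) > E°(Tl⁺/Tl), Sn²⁺/Sn serves as the cathode.
E°cell = −0.14 − (−0.34) = +0.20 V, with n = 2 electrons transferred.
Balancing gives Sn²⁺(aq) + 2 Tl(s) → Sn(s) + 2 Tl⁺(aq); hence Q = [Tl⁺(aq)]^2 / [Sn²⁺(aq)] = 4.46×10^−6 (log Q = −5.350).
By the Nernst equation, E = +0.20 − (0.0591/2)·(−5.350) = +0.36 V.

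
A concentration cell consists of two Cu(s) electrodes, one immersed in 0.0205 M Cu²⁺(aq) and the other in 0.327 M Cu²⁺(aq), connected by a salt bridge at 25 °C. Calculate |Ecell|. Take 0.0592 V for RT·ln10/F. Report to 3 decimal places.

0.036 V

For a concentration cell E°cell = 0, since both electrodes use the same couple.
The compartment with the higher Cu²⁺(aq) concentration (0.327 M) acts as the cathode; ions are reduced there and produced at the dilute (0.0205 M) anode.
With n = 2, Ecell = −(0.0592/2)·log([dilute]/[conc]) = −(0.0592/2)·log(0.0205/0.327) = +0.036 V.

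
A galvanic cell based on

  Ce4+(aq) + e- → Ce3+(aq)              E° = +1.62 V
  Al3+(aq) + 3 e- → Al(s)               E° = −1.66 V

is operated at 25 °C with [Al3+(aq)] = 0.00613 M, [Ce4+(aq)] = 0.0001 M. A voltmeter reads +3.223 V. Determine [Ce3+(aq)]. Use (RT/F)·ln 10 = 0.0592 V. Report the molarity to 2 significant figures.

With Ce⁴⁺/Ce³⁺ at the cathode and Al³⁺/Al at the anode, E°cell = +1.62 − (−1.66) = +3.28 V (n = 3).
Rearranging E = E° − (0.0592/n)·log Q gives log Q = 3(+3.28 − (+3.223))/0.0592 = 2.889.
For 3 Ce4+(aq) + Al(s) → 3 Ce3+(aq) + Al3+(aq), the reaction quotient is Q = ([Ce3+(aq)]^3·[Al3+(aq)]) / [Ce4+(aq)]^3.
Solving for the unknown gives log [Ce3+(aq)] = −2.299, so [Ce3+(aq)] ≈ 0.0050 M.

0.0050 M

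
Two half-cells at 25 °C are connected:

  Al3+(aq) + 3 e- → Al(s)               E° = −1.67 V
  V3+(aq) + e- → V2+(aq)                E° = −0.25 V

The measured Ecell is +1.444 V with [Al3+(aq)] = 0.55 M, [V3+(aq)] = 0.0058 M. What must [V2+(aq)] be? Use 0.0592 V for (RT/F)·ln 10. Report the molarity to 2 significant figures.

V³⁺/V²⁺ is the cathode (higher E°); E°cell = −0.25 − (−1.67) = +1.42 V with n = 3.
Since E = E° − (0.0592/n)·log Q, log Q = n(E° − E)/0.0592 = −1.216.
The balanced reaction is 3 V3+(aq) + Al(s) → 3 V2+(aq) + Al3+(aq), so Q = ([V2+(aq)]^3·[Al3+(aq)]) / [V3+(aq)]^3.
Solving for the unknown gives log [V2+(aq)] = −2.555, so [V2+(aq)] ≈ 0.0028 M.

0.0028 M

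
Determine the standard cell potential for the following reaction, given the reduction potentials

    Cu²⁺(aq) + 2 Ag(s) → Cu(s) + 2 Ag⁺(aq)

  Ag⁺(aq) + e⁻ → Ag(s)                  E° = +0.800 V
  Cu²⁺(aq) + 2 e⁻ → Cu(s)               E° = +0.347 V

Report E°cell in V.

−0.453 V

Cu²⁺(aq) gains electrons, so the Cu²⁺/Cu couple is the cathode; the Ag⁺/Ag couple is the anode.
E°cell = E°(cathode) − E°(anode) = +0.347 − (+0.800) = −0.453 V.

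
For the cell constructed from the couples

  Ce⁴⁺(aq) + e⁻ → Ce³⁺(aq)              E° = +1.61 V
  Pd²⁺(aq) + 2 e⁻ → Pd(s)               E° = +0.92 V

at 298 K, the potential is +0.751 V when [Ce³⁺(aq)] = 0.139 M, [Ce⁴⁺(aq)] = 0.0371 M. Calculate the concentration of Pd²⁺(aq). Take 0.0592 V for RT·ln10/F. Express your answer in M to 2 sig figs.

Ce⁴⁺/Ce³⁺ is the cathode (higher E°); E°cell = +1.61 − (+0.92) = +0.69 V with n = 2.
Rearranging E = E° − (0.0592/n)·log Q gives log Q = 2(+0.69 − (+0.751))/0.0592 = −2.061.
Balancing electrons gives 2 Ce⁴⁺(aq) + Pd(s) → 2 Ce³⁺(aq) + Pd²⁺(aq); thus Q = ([Ce³⁺(aq)]^2·[Pd²⁺(aq)]) / [Ce⁴⁺(aq)]^2.
Solving for the unknown gives log [Pd²⁺(aq)] = −3.208, so [Pd²⁺(aq)] ≈ 0.00062 M.

0.00062 M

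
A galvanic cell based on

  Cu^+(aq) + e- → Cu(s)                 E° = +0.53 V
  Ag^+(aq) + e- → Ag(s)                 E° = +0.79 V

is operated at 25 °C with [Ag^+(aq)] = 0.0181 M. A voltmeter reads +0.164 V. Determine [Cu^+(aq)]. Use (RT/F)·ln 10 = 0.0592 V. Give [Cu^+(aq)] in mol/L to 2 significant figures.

The Ag⁺/Ag couple has the larger reduction potential, so it is the cathode: E°cell = +0.79 − (+0.53) = +0.26 V and n = 1.
From the Nernst equation, log Q = n(E° − E)/0.0592 = 1·(+0.26 − (+0.164))/0.0592 = 1.622.
The balanced reaction is Ag^+(aq) + Cu(s) → Ag(s) + Cu^+(aq), so Q = [Cu^+(aq)] / [Ag^+(aq)].
Solving for the unknown gives log [Cu^+(aq)] = −0.120, so [Cu^+(aq)] ≈ 0.76 M.

0.76 M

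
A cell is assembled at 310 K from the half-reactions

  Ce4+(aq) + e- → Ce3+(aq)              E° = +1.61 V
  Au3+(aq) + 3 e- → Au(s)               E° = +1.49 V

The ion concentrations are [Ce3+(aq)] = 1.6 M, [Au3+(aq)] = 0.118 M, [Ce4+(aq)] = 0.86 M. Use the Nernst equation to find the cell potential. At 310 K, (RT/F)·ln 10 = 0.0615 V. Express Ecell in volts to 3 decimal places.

Ce⁴⁺/Ce³⁺ is reduced (cathode, E° = +1.61 V) and Au³⁺/Au is oxidized (anode).
The standard potential is +1.61 − (+1.49) = +0.12 V and the balanced reaction transfers n = 3 electrons.
The balanced reaction is 3 Ce4+(aq) + Au(s) → 3 Ce3+(aq) + Au3+(aq), so Q = ([Ce3+(aq)]^3·[Au3+(aq)]) / [Ce4+(aq)]^3 = 0.76 and log Q = −0.119.
Applying E = E° − (RT ln10/nF)·log Q gives +0.12 − (0.0615/3)(−0.119) = +0.122 V.

+0.122 V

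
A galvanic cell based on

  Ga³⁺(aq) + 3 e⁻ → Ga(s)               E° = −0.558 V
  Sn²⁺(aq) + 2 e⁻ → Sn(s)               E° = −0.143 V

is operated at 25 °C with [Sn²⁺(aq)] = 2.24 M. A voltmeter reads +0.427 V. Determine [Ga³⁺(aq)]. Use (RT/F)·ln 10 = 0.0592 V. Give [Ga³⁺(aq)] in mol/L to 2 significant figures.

0.83 M

Sn²⁺/Sn is the cathode (higher E°); E°cell = −0.143 − (−0.558) = +0.415 V with n = 6.
Rearranging E = E° − (0.0592/n)·log Q gives log Q = 6(+0.415 − (+0.427))/0.0592 = −1.216.
The balanced reaction is 3 Sn²⁺(aq) + 2 Ga(s) → 3 Sn(s) + 2 Ga³⁺(aq), so Q = [Ga³⁺(aq)]^2 / [Sn²⁺(aq)]^3.
Isolating [Ga³⁺(aq)] in Q = 10^{−1.216} yields log [Ga³⁺(aq)] = −0.083, i.e. 0.83 M.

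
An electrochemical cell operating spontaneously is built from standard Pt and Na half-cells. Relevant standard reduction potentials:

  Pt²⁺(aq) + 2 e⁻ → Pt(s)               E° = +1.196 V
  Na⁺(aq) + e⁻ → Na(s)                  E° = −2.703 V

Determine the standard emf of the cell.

The Pt²⁺/Pt couple has the higher E°, so Pt ion is reduced (cathode) and Na is oxidized (anode).
E°cell = E°(cathode) − E°(anode) = +1.196 − (−2.703) = +3.899 V.

+3.899 V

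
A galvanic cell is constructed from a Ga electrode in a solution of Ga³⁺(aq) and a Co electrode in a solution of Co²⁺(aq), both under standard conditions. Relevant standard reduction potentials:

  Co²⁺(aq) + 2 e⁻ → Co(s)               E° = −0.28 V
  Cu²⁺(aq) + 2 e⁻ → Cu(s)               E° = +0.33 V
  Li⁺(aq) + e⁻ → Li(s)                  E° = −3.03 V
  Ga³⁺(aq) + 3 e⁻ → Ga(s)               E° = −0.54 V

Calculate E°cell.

+0.26 V

Of the two couples in this cell, the one with the more positive reduction potential is reduced at the cathode: here that is Co²⁺/Co (−0.28 V); Ga³⁺/Ga (−0.54 V) is the anode.
E°cell = E°(cathode) − E°(anode) = −0.28 − (−0.54) = +0.26 V.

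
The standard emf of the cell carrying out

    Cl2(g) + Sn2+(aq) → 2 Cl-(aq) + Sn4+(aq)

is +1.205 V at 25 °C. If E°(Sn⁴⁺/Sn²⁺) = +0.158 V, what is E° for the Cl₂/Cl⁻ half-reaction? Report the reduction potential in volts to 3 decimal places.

+1.363 V

In the reaction as written the Cl₂/Cl⁻ couple is reduced (cathode) and Sn⁴⁺/Sn²⁺ is oxidized (anode), so E°cell = E°(Cl₂/Cl⁻) − E°(Sn⁴⁺/Sn²⁺).
E°(Cl₂/Cl⁻) = E°cell + E°(anode) = +1.205 + (+0.158) = +1.363 V.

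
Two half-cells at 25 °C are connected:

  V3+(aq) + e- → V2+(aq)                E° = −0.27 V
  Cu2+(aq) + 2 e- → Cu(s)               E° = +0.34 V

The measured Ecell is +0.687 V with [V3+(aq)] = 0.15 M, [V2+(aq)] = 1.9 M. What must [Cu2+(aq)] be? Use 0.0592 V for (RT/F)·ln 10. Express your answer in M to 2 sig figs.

With Cu²⁺/Cu at the cathode and V³⁺/V²⁺ at the anode, E°cell = +0.34 − (−0.27) = +0.61 V (n = 2).
Rearranging E = E° − (0.0592/n)·log Q gives log Q = 2(+0.61 − (+0.687))/0.0592 = −2.601.
The balanced reaction is Cu2+(aq) + 2 V2+(aq) → Cu(s) + 2 V3+(aq), so Q = [V3+(aq)]^2 / ([Cu2+(aq)]·[V2+(aq)]^2).
Substituting the known concentrations and solving, log [Cu2+(aq)] = 0.396 and [Cu2+(aq)] = 2.5 M.

2.5 M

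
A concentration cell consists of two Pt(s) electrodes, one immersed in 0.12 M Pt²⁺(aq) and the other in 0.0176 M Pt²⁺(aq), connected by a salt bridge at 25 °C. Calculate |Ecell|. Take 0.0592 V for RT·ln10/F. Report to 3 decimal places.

For a concentration cell E°cell = 0, since both electrodes use the same couple.
The compartment with the higher Pt²⁺(aq) concentration (0.12 M) acts as the cathode; ions are reduced there and produced at the dilute (0.0176 M) anode.
With n = 2, Ecell = −(0.0592/2)·log([dilute]/[conc]) = −(0.0592/2)·log(0.0176/0.12) = +0.025 V.

0.025 V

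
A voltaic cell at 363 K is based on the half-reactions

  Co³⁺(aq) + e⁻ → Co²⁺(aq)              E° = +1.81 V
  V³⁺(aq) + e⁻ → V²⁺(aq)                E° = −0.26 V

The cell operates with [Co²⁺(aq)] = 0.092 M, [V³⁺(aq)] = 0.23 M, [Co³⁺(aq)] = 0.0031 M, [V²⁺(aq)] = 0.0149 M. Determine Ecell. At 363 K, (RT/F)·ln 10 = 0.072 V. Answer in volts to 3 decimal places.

The Co³⁺/Co²⁺ couple has the more positive E°, so it is the cathode; V³⁺/V²⁺ is the anode.
E°cell = E°cat − E°an = +1.81 − (−0.26) = +2.07 V; n = 1.
Balancing gives Co³⁺(aq) + V²⁺(aq) → Co²⁺(aq) + V³⁺(aq); hence Q = ([Co²⁺(aq)]·[V³⁺(aq)]) / ([Co³⁺(aq)]·[V²⁺(aq)]) = 458 (log Q = 2.661).
Applying E = E° − (RT ln10/nF)·log Q gives +2.07 − (0.072/1)(2.661) = +1.878 V.

+1.878 V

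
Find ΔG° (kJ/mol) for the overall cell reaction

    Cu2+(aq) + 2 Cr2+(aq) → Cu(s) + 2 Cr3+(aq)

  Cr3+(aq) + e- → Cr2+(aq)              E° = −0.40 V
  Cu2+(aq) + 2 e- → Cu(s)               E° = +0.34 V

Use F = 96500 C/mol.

In the reaction as written Cu2+(aq) is reduced, so the Cu²⁺/Cu couple is the cathode and Cr³⁺/Cr²⁺ is the anode.
E°cell = +0.34 − (−0.40) = +0.74 V; balancing electrons gives n = 2.
ΔG° = −nFE°cell = −(2)(96500)(+0.74) J/mol = −143 kJ/mol.

−143 kJ/mol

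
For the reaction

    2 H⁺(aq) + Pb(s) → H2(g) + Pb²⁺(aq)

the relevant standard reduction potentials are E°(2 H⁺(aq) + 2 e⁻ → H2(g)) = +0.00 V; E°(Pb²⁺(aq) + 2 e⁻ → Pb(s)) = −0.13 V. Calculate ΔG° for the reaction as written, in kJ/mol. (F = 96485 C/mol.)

In the reaction as written H⁺(aq) is reduced, so the 2H⁺/H₂ couple is the cathode and Pb²⁺/Pb is the anode.
E°cell = +0.00 − (−0.13) = +0.13 V; balancing electrons gives n = 2.
ΔG° = −nFE°cell = −(2)(96485)(+0.13) J/mol = −25.1 kJ/mol.

−25.1 kJ/mol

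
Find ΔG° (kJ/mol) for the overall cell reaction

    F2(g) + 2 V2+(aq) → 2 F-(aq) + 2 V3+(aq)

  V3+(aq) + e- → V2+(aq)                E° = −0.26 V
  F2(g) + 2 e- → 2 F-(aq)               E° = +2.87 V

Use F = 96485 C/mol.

−604 kJ/mol

In the reaction as written F2(g) is reduced, so the F₂/F⁻ couple is the cathode and V³⁺/V²⁺ is the anode.
E°cell = +2.87 − (−0.26) = +3.13 V; balancing electrons gives n = 2.
ΔG° = −nFE°cell = −(2)(96485)(+3.13) J/mol = −604 kJ/mol.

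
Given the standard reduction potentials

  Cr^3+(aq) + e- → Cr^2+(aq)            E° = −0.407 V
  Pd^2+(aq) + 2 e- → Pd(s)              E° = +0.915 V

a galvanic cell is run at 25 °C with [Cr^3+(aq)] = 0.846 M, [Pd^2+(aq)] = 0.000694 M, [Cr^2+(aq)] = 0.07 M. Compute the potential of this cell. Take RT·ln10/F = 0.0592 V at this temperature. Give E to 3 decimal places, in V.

Since E°(Pd²⁺/Pd) > E°(Cr³⁺/Cr²⁺), Pd²⁺/Pd serves as the cathode.
E°cell = E°cat − E°an = +0.915 − (−0.407) = +1.322 V; n = 2.
For the overall reaction Pd^2+(aq) + 2 Cr^2+(aq) → Pd(s) + 2 Cr^3+(aq), Q = [Cr^3+(aq)]^2 / ([Pd^2+(aq)]·[Cr^2+(aq)]^2) = 2.1×10^5, giving log Q = 5.323.
E = E° − (0.0592/n)·log Q = +1.322 − (0.0592/2)(5.323) = +1.164 V.

+1.164 V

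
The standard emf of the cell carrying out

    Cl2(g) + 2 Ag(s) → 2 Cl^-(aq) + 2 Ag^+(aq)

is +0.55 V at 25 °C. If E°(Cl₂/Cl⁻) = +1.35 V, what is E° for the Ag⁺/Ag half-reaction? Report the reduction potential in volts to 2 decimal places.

+0.80 V

In the reaction as written the Cl₂/Cl⁻ couple is reduced (cathode) and Ag⁺/Ag is oxidized (anode), so E°cell = E°(Cl₂/Cl⁻) − E°(Ag⁺/Ag).
E°(Ag⁺/Ag) = E°(cathode) − E°cell = +1.35 − (+0.55) = +0.80 V.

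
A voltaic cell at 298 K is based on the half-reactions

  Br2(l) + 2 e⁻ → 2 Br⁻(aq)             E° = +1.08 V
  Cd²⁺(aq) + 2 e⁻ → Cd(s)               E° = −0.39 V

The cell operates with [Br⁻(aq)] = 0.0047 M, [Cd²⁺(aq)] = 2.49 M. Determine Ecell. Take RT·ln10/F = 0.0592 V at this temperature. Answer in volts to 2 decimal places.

+1.60 V

Since E°(Br₂/Br⁻) > E°(Cd²⁺/Cd), Br₂/Br⁻ serves as the cathode.
E°cell = E°cat − E°an = +1.08 − (−0.39) = +1.47 V; n = 2.
Balancing gives Br2(l) + Cd(s) → 2 Br⁻(aq) + Cd²⁺(aq); hence Q = [Br⁻(aq)]^2·[Cd²⁺(aq)] = 5.5×10^−5 (log Q = −4.260).
E = E° − (0.0592/n)·log Q = +1.47 − (0.0592/2)(−4.260) = +1.60 V.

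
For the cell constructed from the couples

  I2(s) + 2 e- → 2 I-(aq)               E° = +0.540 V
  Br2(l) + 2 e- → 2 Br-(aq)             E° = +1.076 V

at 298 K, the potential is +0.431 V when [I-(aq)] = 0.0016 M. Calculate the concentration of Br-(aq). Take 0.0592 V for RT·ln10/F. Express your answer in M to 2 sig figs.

With Br₂/Br⁻ at the cathode and I₂/I⁻ at the anode, E°cell = +1.076 − (+0.540) = +0.536 V (n = 2).
From the Nernst equation, log Q = n(E° − E)/0.0592 = 2·(+0.536 − (+0.431))/0.0592 = 3.547.
Balancing electrons gives Br2(l) + 2 I-(aq) → 2 Br-(aq) + I2(s); thus Q = [Br-(aq)]^2 / [I-(aq)]^2.
Substituting the known concentrations and solving, log [Br-(aq)] = −1.022 and [Br-(aq)] = 0.095 M.

0.095 M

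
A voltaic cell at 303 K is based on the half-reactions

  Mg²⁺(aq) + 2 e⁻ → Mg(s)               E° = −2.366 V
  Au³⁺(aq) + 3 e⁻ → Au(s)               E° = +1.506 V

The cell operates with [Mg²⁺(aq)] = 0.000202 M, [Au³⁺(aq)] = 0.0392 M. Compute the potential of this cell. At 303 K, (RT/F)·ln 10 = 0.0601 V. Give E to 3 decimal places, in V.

+3.955 V

The Au³⁺/Au couple has the more positive E°, so it is the cathode; Mg²⁺/Mg is the anode.
E°cell = E°cat − E°an = +1.506 − (−2.366) = +3.872 V; n = 6.
Balancing gives 2 Au³⁺(aq) + 3 Mg(s) → 2 Au(s) + 3 Mg²⁺(aq); hence Q = [Mg²⁺(aq)]^3 / [Au³⁺(aq)]^2 = 5.36×10^−9 (log Q = −8.271).
By the Nernst equation, E = +3.872 − (0.0601/6)·(−8.271) = +3.955 V.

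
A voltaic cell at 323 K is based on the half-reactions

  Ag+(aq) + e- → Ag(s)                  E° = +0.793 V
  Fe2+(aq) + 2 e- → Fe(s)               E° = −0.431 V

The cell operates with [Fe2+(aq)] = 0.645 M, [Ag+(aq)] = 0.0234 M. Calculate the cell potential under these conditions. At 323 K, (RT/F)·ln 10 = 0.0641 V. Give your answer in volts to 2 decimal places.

Since E°(Ag⁺/Ag) > E°(Fe²⁺/Fe), Ag⁺/Ag serves as the cathode.
E°cell = E°cat − E°an = +0.793 − (−0.431) = +1.224 V; n = 2.
Balancing gives 2 Ag+(aq) + Fe(s) → 2 Ag(s) + Fe2+(aq); hence Q = [Fe2+(aq)] / [Ag+(aq)]^2 = 1.18×10^3 (log Q = 3.071).
E = E° − (0.0641/n)·log Q = +1.224 − (0.0641/2)(3.071) = +1.13 V.

+1.13 V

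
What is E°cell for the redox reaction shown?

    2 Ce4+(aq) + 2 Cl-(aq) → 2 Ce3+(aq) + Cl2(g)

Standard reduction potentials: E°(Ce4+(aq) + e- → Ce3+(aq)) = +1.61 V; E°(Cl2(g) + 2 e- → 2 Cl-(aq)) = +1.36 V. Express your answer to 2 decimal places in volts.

+0.25 V

Ce4+(aq) gains electrons, so the Ce⁴⁺/Ce³⁺ couple is the cathode; the Cl₂/Cl⁻ couple is the anode.
E°cell = E°(cathode) − E°(anode) = +1.61 − (+1.36) = +0.25 V.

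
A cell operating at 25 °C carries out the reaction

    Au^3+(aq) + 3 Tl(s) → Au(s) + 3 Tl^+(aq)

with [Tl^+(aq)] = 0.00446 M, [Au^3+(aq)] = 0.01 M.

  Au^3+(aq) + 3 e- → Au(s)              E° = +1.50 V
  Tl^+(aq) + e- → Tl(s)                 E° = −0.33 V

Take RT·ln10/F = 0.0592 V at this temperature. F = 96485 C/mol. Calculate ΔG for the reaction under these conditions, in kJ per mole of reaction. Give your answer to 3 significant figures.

The standard cell potential is +1.50 − (−0.33) = +1.83 V, with n = 3 electrons in the balanced equation.
The reaction quotient is [Tl^+(aq)]^3 / [Au^3+(aq)] = 8.87×10^−6; by Nernst, E = +1.83 − (0.0592/3)(−5.052) = +1.9297 V.
Then ΔG = −nFE = −3 × 96485 × +1.9297 J/mol = −559 kJ/mol.

−559 kJ/mol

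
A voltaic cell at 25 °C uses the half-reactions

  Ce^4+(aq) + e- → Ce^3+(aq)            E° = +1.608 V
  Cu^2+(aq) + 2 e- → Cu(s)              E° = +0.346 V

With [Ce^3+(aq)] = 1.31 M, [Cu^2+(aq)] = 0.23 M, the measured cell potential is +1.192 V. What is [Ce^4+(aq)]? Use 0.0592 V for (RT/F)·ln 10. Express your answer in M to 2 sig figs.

With Ce⁴⁺/Ce³⁺ at the cathode and Cu²⁺/Cu at the anode, E°cell = +1.608 − (+0.346) = +1.262 V (n = 2).
From the Nernst equation, log Q = n(E° − E)/0.0592 = 2·(+1.262 − (+1.192))/0.0592 = 2.365.
For 2 Ce^4+(aq) + Cu(s) → 2 Ce^3+(aq) + Cu^2+(aq), the reaction quotient is Q = ([Ce^3+(aq)]^2·[Cu^2+(aq)]) / [Ce^4+(aq)]^2.
Solving for the unknown gives log [Ce^4+(aq)] = −1.384, so [Ce^4+(aq)] ≈ 0.041 M.

0.041 M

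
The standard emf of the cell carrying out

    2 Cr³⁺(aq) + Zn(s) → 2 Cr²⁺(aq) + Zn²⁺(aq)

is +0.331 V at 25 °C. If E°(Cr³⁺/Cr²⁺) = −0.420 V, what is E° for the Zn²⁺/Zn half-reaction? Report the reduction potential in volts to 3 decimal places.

−0.751 V

In the reaction as written the Cr³⁺/Cr²⁺ couple is reduced (cathode) and Zn²⁺/Zn is oxidized (anode), so E°cell = E°(Cr³⁺/Cr²⁺) − E°(Zn²⁺/Zn).
E°(Zn²⁺/Zn) = E°(cathode) − E°cell = −0.420 − (+0.331) = −0.751 V.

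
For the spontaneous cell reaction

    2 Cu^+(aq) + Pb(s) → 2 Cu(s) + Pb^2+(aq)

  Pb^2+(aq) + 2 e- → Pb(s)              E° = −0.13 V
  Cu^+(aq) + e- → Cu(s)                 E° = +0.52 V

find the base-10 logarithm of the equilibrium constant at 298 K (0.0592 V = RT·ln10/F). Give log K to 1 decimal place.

log K = 22.0

The Cu⁺/Cu couple is reduced (cathode); E°cell = +0.52 − (−0.13) = +0.65 V with n = 2.
At equilibrium E = 0, so log K = nE°cell / 0.0592 = (2)(+0.65) / 0.0592 = 22.0.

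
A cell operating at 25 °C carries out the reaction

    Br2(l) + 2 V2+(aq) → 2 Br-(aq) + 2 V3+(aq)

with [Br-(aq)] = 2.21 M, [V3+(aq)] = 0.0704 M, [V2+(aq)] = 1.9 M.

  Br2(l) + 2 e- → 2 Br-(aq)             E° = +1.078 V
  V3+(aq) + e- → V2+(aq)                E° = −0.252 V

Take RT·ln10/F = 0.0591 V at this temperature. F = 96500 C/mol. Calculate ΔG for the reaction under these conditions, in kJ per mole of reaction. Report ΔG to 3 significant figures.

E°cell = +1.078 − (−0.252) = +1.330 V; the balanced reaction transfers n = 2 electrons.
Q = ([Br-(aq)]^2·[V3+(aq)]^2) / [V2+(aq)]^2 = 0.00671, so log Q = −2.174 and E = +1.330 − (0.0591/2)(−2.174) = +1.3942 V.
Then ΔG = −nFE = −2 × 96500 × +1.3942 J/mol = −269 kJ/mol.

−269 kJ/mol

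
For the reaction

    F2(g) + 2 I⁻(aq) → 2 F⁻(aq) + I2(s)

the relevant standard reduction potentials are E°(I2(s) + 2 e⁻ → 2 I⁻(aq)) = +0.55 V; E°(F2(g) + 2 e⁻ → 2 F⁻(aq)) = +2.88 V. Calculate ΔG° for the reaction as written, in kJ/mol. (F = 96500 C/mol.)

In the reaction as written F2(g) is reduced, so the F₂/F⁻ couple is the cathode and I₂/I⁻ is the anode.
E°cell = +2.88 − (+0.55) = +2.33 V; balancing electrons gives n = 2.
ΔG° = −nFE°cell = −(2)(96500)(+2.33) J/mol = −450 kJ/mol.

−450 kJ/mol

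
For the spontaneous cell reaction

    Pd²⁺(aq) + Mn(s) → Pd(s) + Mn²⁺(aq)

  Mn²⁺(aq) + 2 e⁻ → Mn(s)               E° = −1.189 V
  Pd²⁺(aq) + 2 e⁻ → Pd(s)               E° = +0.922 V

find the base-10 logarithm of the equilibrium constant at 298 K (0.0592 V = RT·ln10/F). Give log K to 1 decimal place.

The Pd²⁺/Pd couple is reduced (cathode); E°cell = +0.922 − (−1.189) = +2.111 V with n = 2.
At equilibrium E = 0, so log K = nE°cell / 0.0592 = (2)(+2.111) / 0.0592 = 71.3.

log K = 71.3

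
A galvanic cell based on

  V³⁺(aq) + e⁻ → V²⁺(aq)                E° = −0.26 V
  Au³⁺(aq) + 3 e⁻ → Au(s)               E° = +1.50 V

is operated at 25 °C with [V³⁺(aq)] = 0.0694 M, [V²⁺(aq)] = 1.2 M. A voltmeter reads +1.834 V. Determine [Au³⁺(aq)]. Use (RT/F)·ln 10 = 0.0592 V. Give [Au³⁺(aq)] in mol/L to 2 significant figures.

1.1 M

With Au³⁺/Au at the cathode and V³⁺/V²⁺ at the anode, E°cell = +1.50 − (−0.26) = +1.76 V (n = 3).
From the Nernst equation, log Q = n(E° − E)/0.0592 = 3·(+1.76 − (+1.834))/0.0592 = −3.750.
The balanced reaction is Au³⁺(aq) + 3 V²⁺(aq) → Au(s) + 3 V³⁺(aq), so Q = [V³⁺(aq)]^3 / ([Au³⁺(aq)]·[V²⁺(aq)]^3).
Substituting the known concentrations and solving, log [Au³⁺(aq)] = 0.037 and [Au³⁺(aq)] = 1.1 M.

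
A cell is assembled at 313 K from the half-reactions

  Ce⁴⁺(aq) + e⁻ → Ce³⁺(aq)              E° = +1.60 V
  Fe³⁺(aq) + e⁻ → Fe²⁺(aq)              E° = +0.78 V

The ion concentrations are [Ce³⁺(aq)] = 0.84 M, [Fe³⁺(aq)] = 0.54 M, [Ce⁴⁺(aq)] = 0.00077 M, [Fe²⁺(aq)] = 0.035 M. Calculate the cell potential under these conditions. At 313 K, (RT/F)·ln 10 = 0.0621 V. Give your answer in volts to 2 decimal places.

+0.56 V

Ce⁴⁺/Ce³⁺ is reduced (cathode, E° = +1.60 V) and Fe³⁺/Fe²⁺ is oxidized (anode).
The standard potential is +1.60 − (+0.78) = +0.82 V and the balanced reaction transfers n = 1 electron.
Balancing gives Ce⁴⁺(aq) + Fe²⁺(aq) → Ce³⁺(aq) + Fe³⁺(aq); hence Q = ([Ce³⁺(aq)]·[Fe³⁺(aq)]) / ([Ce⁴⁺(aq)]·[Fe²⁺(aq)]) = 1.68×10^4 (log Q = 4.226).
E = E° − (0.0621/n)·log Q = +0.82 − (0.0621/1)(4.226) = +0.56 V.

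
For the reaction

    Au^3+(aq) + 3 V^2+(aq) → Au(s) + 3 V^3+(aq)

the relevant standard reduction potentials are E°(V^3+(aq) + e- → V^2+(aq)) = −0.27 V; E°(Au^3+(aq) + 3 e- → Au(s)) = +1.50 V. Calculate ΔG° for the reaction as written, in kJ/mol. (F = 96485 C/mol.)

In the reaction as written Au^3+(aq) is reduced, so the Au³⁺/Au couple is the cathode and V³⁺/V²⁺ is the anode.
E°cell = +1.50 − (−0.27) = +1.77 V; balancing electrons gives n = 3.
ΔG° = −nFE°cell = −(3)(96485)(+1.77) J/mol = −512 kJ/mol.

−512 kJ/mol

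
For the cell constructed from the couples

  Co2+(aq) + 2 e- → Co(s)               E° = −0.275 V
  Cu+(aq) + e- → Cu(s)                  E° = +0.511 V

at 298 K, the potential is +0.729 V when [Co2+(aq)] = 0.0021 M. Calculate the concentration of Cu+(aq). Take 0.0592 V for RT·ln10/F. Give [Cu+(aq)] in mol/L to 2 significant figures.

0.0050 M

With Cu⁺/Cu at the cathode and Co²⁺/Co at the anode, E°cell = +0.511 − (−0.275) = +0.786 V (n = 2).
Rearranging E = E° − (0.0592/n)·log Q gives log Q = 2(+0.786 − (+0.729))/0.0592 = 1.926.
For 2 Cu+(aq) + Co(s) → 2 Cu(s) + Co2+(aq), the reaction quotient is Q = [Co2+(aq)] / [Cu+(aq)]^2.
Solving for the unknown gives log [Cu+(aq)] = −2.302, so [Cu+(aq)] ≈ 0.0050 M.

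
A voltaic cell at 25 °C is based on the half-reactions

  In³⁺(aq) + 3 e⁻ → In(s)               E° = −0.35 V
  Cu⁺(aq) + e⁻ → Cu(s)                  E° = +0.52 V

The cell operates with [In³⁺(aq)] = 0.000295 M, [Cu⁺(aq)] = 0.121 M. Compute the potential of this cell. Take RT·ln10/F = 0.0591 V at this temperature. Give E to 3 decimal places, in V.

+0.885 V

Cu⁺/Cu is reduced (cathode, E° = +0.52 V) and In³⁺/In is oxidized (anode).
E°cell = E°cat − E°an = +0.52 − (−0.35) = +0.87 V; n = 3.
For the overall reaction 3 Cu⁺(aq) + In(s) → 3 Cu(s) + In³⁺(aq), Q = [In³⁺(aq)] / [Cu⁺(aq)]^3 = 0.167, giving log Q = −0.779.
Applying E = E° − (RT ln10/nF)·log Q gives +0.87 − (0.0591/3)(−0.779) = +0.885 V.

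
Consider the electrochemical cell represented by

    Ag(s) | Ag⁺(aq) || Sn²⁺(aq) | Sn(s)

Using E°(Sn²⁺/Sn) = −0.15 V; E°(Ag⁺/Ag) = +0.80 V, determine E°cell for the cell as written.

−0.95 V

By convention the left-hand electrode in cell notation is the anode (oxidation) and the right-hand electrode is the cathode (reduction).
E°cell = E°(right) − E°(left) = −0.15 − (+0.80) = −0.95 V.
The negative sign shows that, as written, the cell would require an external voltage to drive the reaction.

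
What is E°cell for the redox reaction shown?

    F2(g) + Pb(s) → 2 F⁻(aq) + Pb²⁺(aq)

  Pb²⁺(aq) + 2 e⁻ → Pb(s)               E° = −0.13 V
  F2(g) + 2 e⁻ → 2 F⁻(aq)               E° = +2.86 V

In the reaction as written, F2(g) is reduced (cathode) and Pb²⁺(aq) is produced by oxidation at the anode.
E°cell = E°(cathode) − E°(anode) = +2.86 − (−0.13) = +2.99 V.

+2.99 V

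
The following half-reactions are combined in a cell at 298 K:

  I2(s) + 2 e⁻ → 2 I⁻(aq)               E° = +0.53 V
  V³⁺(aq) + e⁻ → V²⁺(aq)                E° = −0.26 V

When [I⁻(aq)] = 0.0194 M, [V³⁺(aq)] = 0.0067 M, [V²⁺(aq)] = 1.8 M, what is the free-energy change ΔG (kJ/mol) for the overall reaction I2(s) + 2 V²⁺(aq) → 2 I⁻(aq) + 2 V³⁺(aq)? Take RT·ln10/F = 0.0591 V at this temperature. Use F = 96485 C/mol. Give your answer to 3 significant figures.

−200 kJ/mol

E°cell = +0.53 − (−0.26) = +0.79 V; the balanced reaction transfers n = 2 electrons.
Q = ([I⁻(aq)]^2·[V³⁺(aq)]^2) / [V²⁺(aq)]^2 = 5.21×10^−9, so log Q = −8.283 and E = +0.79 − (0.0591/2)(−8.283) = +1.0348 V.
Then ΔG = −nFE = −2 × 96485 × +1.0348 J/mol = −200 kJ/mol.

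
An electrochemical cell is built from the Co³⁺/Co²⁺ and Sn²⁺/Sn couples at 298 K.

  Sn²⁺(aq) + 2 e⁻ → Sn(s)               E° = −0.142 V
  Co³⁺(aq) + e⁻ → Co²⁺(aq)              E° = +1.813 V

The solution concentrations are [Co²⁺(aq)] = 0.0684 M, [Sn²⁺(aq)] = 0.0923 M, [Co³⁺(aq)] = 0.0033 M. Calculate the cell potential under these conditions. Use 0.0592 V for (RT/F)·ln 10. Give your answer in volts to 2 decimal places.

The Co³⁺/Co²⁺ couple has the more positive E°, so it is the cathode; Sn²⁺/Sn is the anode.
The standard potential is +1.813 − (−0.142) = +1.955 V and the balanced reaction transfers n = 2 electrons.
The balanced reaction is 2 Co³⁺(aq) + Sn(s) → 2 Co²⁺(aq) + Sn²⁺(aq), so Q = ([Co²⁺(aq)]^2·[Sn²⁺(aq)]) / [Co³⁺(aq)]^2 = 39.7 and log Q = 1.598.
Applying E = E° − (RT ln10/nF)·log Q gives +1.955 − (0.0592/2)(1.598) = +1.91 V.

+1.91 V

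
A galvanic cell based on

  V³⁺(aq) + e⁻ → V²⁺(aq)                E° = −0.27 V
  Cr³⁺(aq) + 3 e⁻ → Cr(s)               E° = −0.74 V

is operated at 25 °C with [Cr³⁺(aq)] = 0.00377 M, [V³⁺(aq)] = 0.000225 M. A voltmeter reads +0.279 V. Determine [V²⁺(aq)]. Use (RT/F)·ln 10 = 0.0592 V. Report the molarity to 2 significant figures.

2.4 M

V³⁺/V²⁺ is the cathode (higher E°); E°cell = −0.27 − (−0.74) = +0.47 V with n = 3.
Since E = E° − (0.0592/n)·log Q, log Q = n(E° − E)/0.0592 = 9.679.
The balanced reaction is 3 V³⁺(aq) + Cr(s) → 3 V²⁺(aq) + Cr³⁺(aq), so Q = ([V²⁺(aq)]^3·[Cr³⁺(aq)]) / [V³⁺(aq)]^3.
Isolating [V²⁺(aq)] in Q = 10^{9.679} yields log [V²⁺(aq)] = 0.386, i.e. 2.4 M.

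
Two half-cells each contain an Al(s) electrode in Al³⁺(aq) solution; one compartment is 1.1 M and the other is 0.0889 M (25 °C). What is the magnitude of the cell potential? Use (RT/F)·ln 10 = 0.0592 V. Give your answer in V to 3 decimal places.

0.022 V

For a concentration cell E°cell = 0, since both electrodes use the same couple.
The compartment with the higher Al³⁺(aq) concentration (1.1 M) acts as the cathode; ions are reduced there and produced at the dilute (0.0889 M) anode.
With n = 3, Ecell = −(0.0592/3)·log([dilute]/[conc]) = −(0.0592/3)·log(0.0889/1.1) = +0.022 V.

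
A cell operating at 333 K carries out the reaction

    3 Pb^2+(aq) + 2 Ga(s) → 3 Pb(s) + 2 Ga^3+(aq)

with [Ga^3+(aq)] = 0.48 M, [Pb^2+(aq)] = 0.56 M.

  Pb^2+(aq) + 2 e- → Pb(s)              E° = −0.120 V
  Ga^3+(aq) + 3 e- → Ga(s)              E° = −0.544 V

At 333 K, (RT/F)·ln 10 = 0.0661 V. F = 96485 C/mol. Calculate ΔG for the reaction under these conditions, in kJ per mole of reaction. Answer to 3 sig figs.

With Pb²⁺/Pb reduced at the cathode, E°cell = −0.120 − (−0.544) = +0.424 V and n = 6.
The reaction quotient is [Ga^3+(aq)]^2 / [Pb^2+(aq)]^3 = 1.31; by Nernst, E = +0.424 − (0.0661/6)(0.118) = +0.4227 V.
Finally ΔG = −nFE = −(6)(96485 C/mol)(+0.4227 V) = −245 kJ/mol.

−245 kJ/mol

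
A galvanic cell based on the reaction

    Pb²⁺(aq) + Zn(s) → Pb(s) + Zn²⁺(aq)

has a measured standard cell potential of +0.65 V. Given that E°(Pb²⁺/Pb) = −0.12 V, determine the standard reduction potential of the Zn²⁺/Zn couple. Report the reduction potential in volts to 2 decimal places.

In the reaction as written the Pb²⁺/Pb couple is reduced (cathode) and Zn²⁺/Zn is oxidized (anode), so E°cell = E°(Pb²⁺/Pb) − E°(Zn²⁺/Zn).
E°(Zn²⁺/Zn) = E°(cathode) − E°cell = −0.12 − (+0.65) = −0.77 V.

−0.77 V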